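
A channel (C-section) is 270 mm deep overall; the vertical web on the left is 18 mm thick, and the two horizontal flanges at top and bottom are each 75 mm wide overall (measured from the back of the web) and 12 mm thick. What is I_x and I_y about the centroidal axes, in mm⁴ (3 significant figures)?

I_x ≈ 5.23 × 10⁷ mm⁴, I_y ≈ 2.00 × 10⁶ mm⁴

Treat the section as a set of non-overlapping primitives; coordinates are from the bounding-box lower-left.
Web: 18 × 270, A = 4 860 mm², y = 135 mm, Ī = 29 524 500 mm⁴.
Top flange (beyond web): 57 × 12, A = 684 mm², y = 264 mm, Ī = 8 208 mm⁴.
Bottom flange (beyond web): 57 × 12, A = 684 mm², y = 6 mm, Ī = 8 208 mm⁴.
By symmetry the centroid is at mid-height, ȳ = 135 mm.
Transfer each piece to the centroidal x-axis using Ī + A·d² with d = y − 135:
  web: d = 0 mm → contributes +29 524 500 mm⁴
  top flange (beyond web): d = 129 mm → contributes +11 390 652 mm⁴
  bottom flange (beyond web): d = -129 mm → contributes +11 390 652 mm⁴
Total I = 52 305 804 mm⁴.
For the y-axis: x̄ = 17.237 mm.
Repeating about the centroidal y-axis gives I_y = 2 002 798 mm⁴.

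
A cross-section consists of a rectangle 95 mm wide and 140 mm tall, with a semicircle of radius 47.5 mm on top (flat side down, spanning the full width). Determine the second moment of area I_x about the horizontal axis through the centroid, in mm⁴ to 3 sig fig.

Decompose the section into non-overlapping parts with the origin at the bottom-left of its bounding rectangle.
Rectangular body: 95 × 140, A = 13 300 mm², y = 70 mm, Ī = 21 723 333 mm⁴.
Semicircular cap: semicircle r = 47.5, A = 3544.1 mm², y = 160.16 mm, Ī = 558 736 mm⁴.
Centroid: ȳ = ΣA·y / ΣA = 88.97 mm.
Transfer each piece to the horizontal axis through the centroid using Ī + A·d² with d = y − 88.97:
  rectangular body: d = -18.97 mm → contributes +26 509 567 mm⁴
  semicircular cap: d = 71.189 mm → contributes +18 520 066 mm⁴
Total I = 45 029 633 mm⁴.

I_x ≈ 4.50 × 10⁷ mm⁴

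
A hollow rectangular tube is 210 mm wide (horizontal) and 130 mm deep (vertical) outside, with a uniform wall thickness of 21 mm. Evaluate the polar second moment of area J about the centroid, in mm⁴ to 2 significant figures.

Decompose the section into non-overlapping parts with the origin at the bottom-left of its bounding rectangle.
Outer rectangle: 210 × 130, A = 27 300 mm², y = 65 mm, Ī = 38 447 500 mm⁴.
Inner void (subtracted): 168 × 88, A = 14 784 mm², y = 65 mm, Ī = 9 540 608 mm⁴.
By symmetry the centroid is at mid-height, ȳ = 65 mm.
All pieces are centred on the centroidal x-axis, so I = ΣĪ (holes subtracted) = 28 906 892 mm⁴.
Repeating about the centroidal y-axis gives I_y = 65 555 532 mm⁴.
Polar second moment: J = I_x + I_y = 94 462 424 mm⁴.

J ≈ 9.4 × 10⁷ mm⁴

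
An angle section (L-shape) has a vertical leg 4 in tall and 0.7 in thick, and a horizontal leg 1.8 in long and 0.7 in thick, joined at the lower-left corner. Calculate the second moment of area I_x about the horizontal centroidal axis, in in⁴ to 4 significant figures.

Decompose the section into non-overlapping parts with the origin at the bottom-left of its bounding rectangle.
Vertical leg: 0.7 × 4, A = 2.8 in², y = 2 in, Ī = 3.73333 in⁴.
Horizontal leg (remainder): 1.1 × 0.7, A = 0.77 in², y = 0.35 in, Ī = 0.0314417 in⁴.
Centroid: ȳ = ΣA·y / ΣA = 1.64412 in.
Transfer each piece to the horizontal centroidal axis using Ī + A·d² with d = y − 1.64412:
  vertical leg: d = 0.355882 in → contributes +4.08796 in⁴
  horizontal leg (remainder): d = -1.29412 in → contributes +1.32099 in⁴
Total I = 5.40895 in⁴.

I_x ≈ 5.409 in⁴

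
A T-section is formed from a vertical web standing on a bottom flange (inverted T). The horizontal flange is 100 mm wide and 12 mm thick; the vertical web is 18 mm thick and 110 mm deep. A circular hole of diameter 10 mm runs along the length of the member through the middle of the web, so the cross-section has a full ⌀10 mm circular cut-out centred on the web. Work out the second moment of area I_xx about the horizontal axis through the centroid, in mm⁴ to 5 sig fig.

Split into non-overlapping primitives; take the origin at the lower-left of the bounding box.
Flange: 100 × 12, A = 1 200 mm², y = 6 mm, Ī = 14 400 mm⁴.
Web: 18 × 110, A = 1 980 mm², y = 67 mm, Ī = 1 996 500 mm⁴.
Hole (subtracted): ⌀10, A = 78.53982 mm², y = 67 mm, Ī = 490.8739 mm⁴.
Centroid: ȳ = ΣA·y / ΣA = 43.39821 mm.
Transfer each piece to the horizontal axis through the centroid using Ī + A·d² with d = y − 43.39821:
  flange: d = -37.39821 mm → contributes +1 692 752 mm⁴
  web: d = 23.60179 mm → contributes +3 099 448 mm⁴
  hole: d = 23.60179 mm → contributes −44241.03 mm⁴
Total I = 4 747 958 mm⁴.

I_xx ≈ 4.7480 × 10⁶ mm⁴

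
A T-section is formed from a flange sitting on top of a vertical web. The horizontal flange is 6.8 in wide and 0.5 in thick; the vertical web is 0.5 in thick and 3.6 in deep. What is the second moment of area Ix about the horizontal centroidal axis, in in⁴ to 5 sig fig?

Break the section into simple shapes (no overlaps), measuring from the bottom-left corner of the bounding box.
Flange: 6.8 × 0.5, A = 3.4 in², y = 3.85 in, Ī = 0.07083333 in⁴.
Web: 0.5 × 3.6, A = 1.8 in², y = 1.8 in, Ī = 1.944 in⁴.
Centroid: ȳ = ΣA·y / ΣA = 3.140385 in.
Transfer each piece to the horizontal centroidal axis using Ī + A·d² with d = y − 3.140385:
  flange: d = 0.7096154 in → contributes +1.782917 in⁴
  web: d = -1.340385 in → contributes +5.177936 in⁴
Total I = 6.960853 in⁴.

Ix ≈ 6.9609 in⁴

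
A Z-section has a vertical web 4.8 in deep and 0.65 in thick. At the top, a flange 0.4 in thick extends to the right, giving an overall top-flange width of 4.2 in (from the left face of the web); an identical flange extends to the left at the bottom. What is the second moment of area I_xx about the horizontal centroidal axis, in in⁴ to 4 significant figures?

Decompose the section into non-overlapping parts with the origin at the bottom-left of its bounding rectangle.
Web: 0.65 × 4.8, A = 3.12 in², y = 2.4 in, Ī = 5.9904 in⁴.
Top flange (beyond web): 3.55 × 0.4, A = 1.42 in², y = 4.6 in, Ī = 0.0189333 in⁴.
Bottom flange (beyond web): 3.55 × 0.4, A = 1.42 in², y = 0.2 in, Ī = 0.0189333 in⁴.
Centroid: ȳ = ΣA·y / ΣA = 2.4 in.
Transfer each piece to the horizontal centroidal axis using Ī + A·d² with d = y − 2.4:
  web: d = 0 in → contributes +5.9904 in⁴
  top flange (beyond web): d = 2.2 in → contributes +6.89173 in⁴
  bottom flange (beyond web): d = -2.2 in → contributes +6.89173 in⁴
Total I = 19.7739 in⁴.

I_xx ≈ 19.77 in⁴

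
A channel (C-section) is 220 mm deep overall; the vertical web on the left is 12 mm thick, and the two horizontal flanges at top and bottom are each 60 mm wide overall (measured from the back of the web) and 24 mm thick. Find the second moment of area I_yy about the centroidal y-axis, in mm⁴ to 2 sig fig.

Decompose the section into non-overlapping parts with the origin at the bottom-left of its bounding rectangle.
Web: 12 × 220, A = 2 640 mm², x = 6 mm, Ī = 31 680 mm⁴.
Top flange (beyond web): 48 × 24, A = 1 152 mm², x = 36 mm, Ī = 221 184 mm⁴.
Bottom flange (beyond web): 48 × 24, A = 1 152 mm², x = 36 mm, Ī = 221 184 mm⁴.
Centroid: x̄ = ΣA·x / ΣA = 19.98 mm.
Transfer each piece to the centroidal y-axis using Ī + A·d² with d = x − 19.98:
  web: d = -13.98 mm → contributes +547 686 mm⁴
  top flange (beyond web): d = 16.02 mm → contributes +516 812 mm⁴
  bottom flange (beyond web): d = 16.02 mm → contributes +516 812 mm⁴
Total I = 1 581 310 mm⁴.

I_yy ≈ 1.6 × 10⁶ mm⁴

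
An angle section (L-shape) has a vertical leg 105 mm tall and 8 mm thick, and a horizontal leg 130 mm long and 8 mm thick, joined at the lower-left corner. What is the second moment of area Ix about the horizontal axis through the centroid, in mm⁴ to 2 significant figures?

Ix ≈ 1.8 × 10⁶ mm⁴

Treat the section as a set of non-overlapping primitives; coordinates are from the bounding-box lower-left.
Vertical leg: 8 × 105, A = 840 mm², y = 52.5 mm, Ī = 771 750 mm⁴.
Horizontal leg (remainder): 122 × 8, A = 976 mm², y = 4 mm, Ī = 5 205 mm⁴.
Centroid: ȳ = ΣA·y / ΣA = 26.43 mm.
Transfer each piece to the horizontal axis through the centroid using Ī + A·d² with d = y − 26.43:
  vertical leg: d = 26.07 mm → contributes +1 342 480 mm⁴
  horizontal leg (remainder): d = -22.43 mm → contributes +496 407 mm⁴
Total I = 1 838 887 mm⁴.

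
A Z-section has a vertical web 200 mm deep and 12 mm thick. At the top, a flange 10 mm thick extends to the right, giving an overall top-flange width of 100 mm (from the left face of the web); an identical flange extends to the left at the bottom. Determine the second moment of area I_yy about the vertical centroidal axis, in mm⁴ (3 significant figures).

Treat the section as a set of non-overlapping primitives; coordinates are from the bounding-box lower-left.
Web: 12 × 200, A = 2 400 mm², x = 94 mm, Ī = 28 800 mm⁴.
Top flange (beyond web): 88 × 10, A = 880 mm², x = 144 mm, Ī = 567 893 mm⁴.
Bottom flange (beyond web): 88 × 10, A = 880 mm², x = 44 mm, Ī = 567 893 mm⁴.
Centroid: x̄ = ΣA·x / ΣA = 94 mm.
Transfer each piece to the vertical centroidal axis using Ī + A·d² with d = x − 94:
  web: d = 0 mm → contributes +28 800 mm⁴
  top flange (beyond web): d = 50 mm → contributes +2 767 893 mm⁴
  bottom flange (beyond web): d = -50 mm → contributes +2 767 893 mm⁴
Total I = 5 564 587 mm⁴.

I_yy ≈ 5.56 × 10⁶ mm⁴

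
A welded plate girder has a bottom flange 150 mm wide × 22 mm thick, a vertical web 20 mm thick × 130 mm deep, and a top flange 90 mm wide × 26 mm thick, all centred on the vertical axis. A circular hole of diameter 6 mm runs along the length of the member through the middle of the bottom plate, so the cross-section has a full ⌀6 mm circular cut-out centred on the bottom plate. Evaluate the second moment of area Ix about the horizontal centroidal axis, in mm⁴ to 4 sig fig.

Decompose the section into non-overlapping parts with the origin at the bottom-left of its bounding rectangle.
Bottom plate: 150 × 22, A = 3 300 mm², y = 11 mm, Ī = 133 100 mm⁴.
Web plate: 20 × 130, A = 2 600 mm², y = 87 mm, Ī = 3 661 667 mm⁴.
Top plate: 90 × 26, A = 2 340 mm², y = 165 mm, Ī = 131 820 mm⁴.
Hole (subtracted): ⌀6, A = 28.2743 mm², y = 11 mm, Ī = 63.6173 mm⁴.
Centroid: ȳ = ΣA·y / ΣA = 78.9467 mm.
Transfer each piece to the horizontal centroidal axis using Ī + A·d² with d = y − 78.9467:
  bottom plate: d = -67.9467 mm → contributes +15 368 407 mm⁴
  web plate: d = 8.05326 mm → contributes +3 830 290 mm⁴
  top plate: d = 86.0533 mm → contributes +17 459 902 mm⁴
  hole: d = -67.9467 mm → contributes −130 599 mm⁴
Total I = 36 527 999 mm⁴.

Ix ≈ 3.653 × 10⁷ mm⁴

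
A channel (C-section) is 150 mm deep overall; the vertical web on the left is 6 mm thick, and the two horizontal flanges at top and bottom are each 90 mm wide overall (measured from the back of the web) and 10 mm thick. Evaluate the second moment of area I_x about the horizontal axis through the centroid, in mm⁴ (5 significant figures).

Treat the section as a set of non-overlapping primitives; coordinates are from the bounding-box lower-left.
Web: 6 × 150, A = 900 mm², y = 75 mm, Ī = 1 687 500 mm⁴.
Top flange (beyond web): 84 × 10, A = 840 mm², y = 145 mm, Ī = 7 000 mm⁴.
Bottom flange (beyond web): 84 × 10, A = 840 mm², y = 5 mm, Ī = 7 000 mm⁴.
By symmetry the centroid is at mid-height, ȳ = 75 mm.
Transfer each piece to the horizontal axis through the centroid using Ī + A·d² with d = y − 75:
  web: d = 0 mm → contributes +1 687 500 mm⁴
  top flange (beyond web): d = 70 mm → contributes +4 123 000 mm⁴
  bottom flange (beyond web): d = -70 mm → contributes +4 123 000 mm⁴
Total I = 9 933 500 mm⁴.

I_x ≈ 9.9335 × 10⁶ mm⁴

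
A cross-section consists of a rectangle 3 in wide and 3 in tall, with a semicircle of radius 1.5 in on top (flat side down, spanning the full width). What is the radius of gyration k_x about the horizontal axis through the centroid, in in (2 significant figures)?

k_x ≈ 1.2 in

Split into non-overlapping primitives; take the origin at the lower-left of the bounding box.
Rectangular body: 3 × 3, A = 9 in², y = 1.5 in, Ī = 6.75 in⁴.
Semicircular cap: semicircle r = 1.5, A = 3.534 in², y = 3.637 in, Ī = 0.5556 in⁴.
Centroid: ȳ = ΣA·y / ΣA = 2.102 in.
Transfer each piece to the horizontal axis through the centroid using Ī + A·d² with d = y − 2.102:
  rectangular body: d = -0.6025 in → contributes +10.02 in⁴
  semicircular cap: d = 1.534 in → contributes +8.874 in⁴
Total I = 18.89 in⁴.
Radius of gyration: k = √(I/A) = √(18.89 / 12.53) = 1.228 in.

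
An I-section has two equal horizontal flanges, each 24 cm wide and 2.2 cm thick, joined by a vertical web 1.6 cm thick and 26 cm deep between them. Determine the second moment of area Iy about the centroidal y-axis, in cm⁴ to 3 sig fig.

Treat the section as a set of non-overlapping primitives; coordinates are from the bounding-box lower-left.
Bottom flange: 24 × 2.2, A = 52.8 cm², x = 12 cm, Ī = 2534.4 cm⁴.
Web: 1.6 × 26, A = 41.6 cm², x = 12 cm, Ī = 8.8747 cm⁴.
Top flange: 24 × 2.2, A = 52.8 cm², x = 12 cm, Ī = 2534.4 cm⁴.
By symmetry the centroid is at mid-width, x̄ = 12 cm.
All pieces are centred on the centroidal y-axis, so I = ΣĪ = 5077.7 cm⁴.

Iy ≈ 5080 cm⁴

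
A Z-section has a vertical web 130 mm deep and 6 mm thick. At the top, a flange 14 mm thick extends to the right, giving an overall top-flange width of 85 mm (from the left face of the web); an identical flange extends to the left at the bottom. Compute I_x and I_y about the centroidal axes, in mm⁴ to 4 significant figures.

I_x ≈ 8.576 × 10⁶ mm⁴, I_y ≈ 5.148 × 10⁶ mm⁴

Treat the section as a set of non-overlapping primitives; coordinates are from the bounding-box lower-left.
Web: 6 × 130, A = 780 mm², y = 65 mm, Ī = 1 098 500 mm⁴.
Top flange (beyond web): 79 × 14, A = 1 106 mm², y = 123 mm, Ī = 18064.7 mm⁴.
Bottom flange (beyond web): 79 × 14, A = 1 106 mm², y = 7 mm, Ī = 18064.7 mm⁴.
Centroid: ȳ = ΣA·y / ΣA = 65 mm.
Transfer each piece to the centroidal x-axis using Ī + A·d² with d = y − 65:
  web: d = 0 mm → contributes +1 098 500 mm⁴
  top flange (beyond web): d = 58 mm → contributes +3 738 649 mm⁴
  bottom flange (beyond web): d = -58 mm → contributes +3 738 649 mm⁴
Total I = 8 575 797 mm⁴.
For the y-axis: x̄ = 82 mm.
Repeating about the centroidal y-axis gives I_y = 5 148 189 mm⁴.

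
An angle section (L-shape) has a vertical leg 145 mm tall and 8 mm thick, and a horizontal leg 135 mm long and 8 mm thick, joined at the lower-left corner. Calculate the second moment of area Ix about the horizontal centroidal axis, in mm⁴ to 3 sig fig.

Ix ≈ 4.58 × 10⁶ mm⁴

Treat the section as a set of non-overlapping primitives; coordinates are from the bounding-box lower-left.
Vertical leg: 8 × 145, A = 1 160 mm², y = 72.5 mm, Ī = 2 032 417 mm⁴.
Horizontal leg (remainder): 127 × 8, A = 1 016 mm², y = 4 mm, Ī = 5418.7 mm⁴.
Centroid: ȳ = ΣA·y / ΣA = 40.517 mm.
Transfer each piece to the horizontal centroidal axis using Ī + A·d² with d = y − 40.517:
  vertical leg: d = 31.983 mm → contributes +3 219 029 mm⁴
  horizontal leg (remainder): d = -36.517 mm → contributes +1 360 212 mm⁴
Total I = 4 579 241 mm⁴.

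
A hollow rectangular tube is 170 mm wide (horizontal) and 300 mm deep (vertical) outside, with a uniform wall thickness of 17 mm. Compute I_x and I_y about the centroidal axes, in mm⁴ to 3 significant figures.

Treat the section as a set of non-overlapping primitives; coordinates are from the bounding-box lower-left.
Outer rectangle: 170 × 300, A = 51 000 mm², y = 150 mm, Ī = 382 500 000 mm⁴.
Inner void (subtracted): 136 × 266, A = 36 176 mm², y = 150 mm, Ī = 213 305 755 mm⁴.
By symmetry the centroid is at mid-height, ȳ = 150 mm.
All pieces are centred on the centroidal x-axis, so I = ΣĪ (holes subtracted) = 169 194 245 mm⁴.
Repeating about the centroidal y-axis gives I_y = 67 065 725 mm⁴.

I_x ≈ 1.69 × 10⁸ mm⁴, I_y ≈ 6.71 × 10⁷ mm⁴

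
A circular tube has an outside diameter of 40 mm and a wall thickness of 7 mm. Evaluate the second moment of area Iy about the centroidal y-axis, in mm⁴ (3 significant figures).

Iy ≈ 1.03 × 10⁵ mm⁴

Break the section into simple shapes (no overlaps), measuring from the bottom-left corner of the bounding box.
Outer circle: ⌀40, A = 1256.6 mm², x = 20 mm, Ī = 125 664 mm⁴.
Bore (subtracted): ⌀26, A = 530.93 mm², x = 20 mm, Ī = 22 432 mm⁴.
By symmetry the centroid is at mid-width, x̄ = 20 mm.
All pieces are centred on the centroidal y-axis, so I = ΣĪ (holes subtracted) = 103 232 mm⁴.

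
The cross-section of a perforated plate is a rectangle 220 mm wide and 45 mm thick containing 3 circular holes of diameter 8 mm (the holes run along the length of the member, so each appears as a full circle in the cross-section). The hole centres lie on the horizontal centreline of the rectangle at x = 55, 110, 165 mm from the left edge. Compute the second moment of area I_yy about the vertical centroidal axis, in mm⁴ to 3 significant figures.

Split into non-overlapping primitives; take the origin at the lower-left of the bounding box.
Plate: 220 × 45, A = 9 900 mm², x = 110 mm, Ī = 39 930 000 mm⁴.
Hole 1 (subtracted): ⌀8, A = 50.265 mm², x = 55 mm, Ī = 201.06 mm⁴.
Hole 2 (subtracted): ⌀8, A = 50.265 mm², x = 110 mm, Ī = 201.06 mm⁴.
Hole 3 (subtracted): ⌀8, A = 50.265 mm², x = 165 mm, Ī = 201.06 mm⁴.
By symmetry the centroid is at mid-width, x̄ = 110 mm.
Transfer each piece to the vertical centroidal axis using Ī + A·d² with d = x − 110:
  plate: d = 0 mm → contributes +39 930 000 mm⁴
  hole 1: d = -55 mm → contributes −152 254 mm⁴
  hole 2: d = 0 mm → contributes −201.06 mm⁴
  hole 3: d = 55 mm → contributes −152 254 mm⁴
Total I = 39 625 291 mm⁴.

I_yy ≈ 3.96 × 10⁷ mm⁴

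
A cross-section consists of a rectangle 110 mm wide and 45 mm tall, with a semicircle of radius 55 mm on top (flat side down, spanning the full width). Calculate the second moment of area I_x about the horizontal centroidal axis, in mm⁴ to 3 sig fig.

I_x ≈ 6.93 × 10⁶ mm⁴

Break the section into simple shapes (no overlaps), measuring from the bottom-left corner of the bounding box.
Rectangular body: 110 × 45, A = 4 950 mm², y = 22.5 mm, Ī = 835 313 mm⁴.
Semicircular cap: semicircle r = 55, A = 4751.7 mm², y = 68.343 mm, Ī = 1 004 345 mm⁴.
Centroid: ȳ = ΣA·y / ΣA = 44.953 mm.
Transfer each piece to the horizontal centroidal axis using Ī + A·d² with d = y − 44.953:
  rectangular body: d = -22.453 mm → contributes +3 330 738 mm⁴
  semicircular cap: d = 23.39 mm → contributes +3 603 933 mm⁴
Total I = 6 934 670 mm⁴.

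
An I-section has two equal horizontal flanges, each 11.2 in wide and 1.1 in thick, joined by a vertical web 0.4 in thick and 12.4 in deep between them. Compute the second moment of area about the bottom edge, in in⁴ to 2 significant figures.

Break the section into simple shapes (no overlaps), measuring from the bottom-left corner of the bounding box.
Bottom flange: 11.2 × 1.1, A = 12.32 in², y = 0.55 in, Ī = 1.242 in⁴.
Web: 0.4 × 12.4, A = 4.96 in², y = 7.3 in, Ī = 63.55 in⁴.
Top flange: 11.2 × 1.1, A = 12.32 in², y = 14.05 in, Ī = 1.242 in⁴.
Transfer each piece to the bottom edge using Ī + A·d² with d = y − 0:
  bottom flange: d = 0.55 in → contributes +4.969 in⁴
  web: d = 7.3 in → contributes +327.9 in⁴
  top flange: d = 14.05 in → contributes +2 433 in⁴
Total I = 2 766 in⁴.

I_base ≈ 2800 in⁴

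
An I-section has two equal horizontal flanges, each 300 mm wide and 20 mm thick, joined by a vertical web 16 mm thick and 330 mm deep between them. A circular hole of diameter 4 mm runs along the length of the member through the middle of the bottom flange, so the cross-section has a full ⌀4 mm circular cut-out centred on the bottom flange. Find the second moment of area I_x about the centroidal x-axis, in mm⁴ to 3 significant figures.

Decompose the section into non-overlapping parts with the origin at the bottom-left of its bounding rectangle.
Bottom flange: 300 × 20, A = 6 000 mm², y = 10 mm, Ī = 200 000 mm⁴.
Web: 16 × 330, A = 5 280 mm², y = 185 mm, Ī = 47 916 000 mm⁴.
Top flange: 300 × 20, A = 6 000 mm², y = 360 mm, Ī = 200 000 mm⁴.
Hole (subtracted): ⌀4, A = 12.566 mm², y = 10 mm, Ī = 12.566 mm⁴.
Centroid: ȳ = ΣA·y / ΣA = 185.13 mm.
Transfer each piece to the centroidal x-axis using Ī + A·d² with d = y − 185.13:
  bottom flange: d = -175.13 mm → contributes +184 217 545 mm⁴
  web: d = -0.12736 mm → contributes +47 916 086 mm⁴
  top flange: d = 174.87 mm → contributes +183 682 649 mm⁴
  hole: d = -175.13 mm → contributes −385 418 mm⁴
Total I = 415 430 862 mm⁴.

I_x ≈ 4.15 × 10⁸ mm⁴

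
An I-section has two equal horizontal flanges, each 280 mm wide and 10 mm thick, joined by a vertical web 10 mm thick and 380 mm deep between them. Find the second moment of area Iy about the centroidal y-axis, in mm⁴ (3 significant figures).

Treat the section as a set of non-overlapping primitives; coordinates are from the bounding-box lower-left.
Bottom flange: 280 × 10, A = 2 800 mm², x = 140 mm, Ī = 18 293 333 mm⁴.
Web: 10 × 380, A = 3 800 mm², x = 140 mm, Ī = 31 667 mm⁴.
Top flange: 280 × 10, A = 2 800 mm², x = 140 mm, Ī = 18 293 333 mm⁴.
By symmetry the centroid is at mid-width, x̄ = 140 mm.
All pieces are centred on the centroidal y-axis, so I = ΣĪ = 36 618 333 mm⁴.

Iy ≈ 3.66 × 10⁷ mm⁴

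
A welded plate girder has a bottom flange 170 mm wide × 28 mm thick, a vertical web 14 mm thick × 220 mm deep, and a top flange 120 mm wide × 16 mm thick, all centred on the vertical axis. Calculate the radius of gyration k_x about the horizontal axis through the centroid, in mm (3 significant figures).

Split into non-overlapping primitives; take the origin at the lower-left of the bounding box.
Bottom plate: 170 × 28, A = 4 760 mm², y = 14 mm, Ī = 310 987 mm⁴.
Web plate: 14 × 220, A = 3 080 mm², y = 138 mm, Ī = 12 422 667 mm⁴.
Top plate: 120 × 16, A = 1 920 mm², y = 256 mm, Ī = 40 960 mm⁴.
Centroid: ȳ = ΣA·y / ΣA = 100.74 mm.
Transfer each piece to the horizontal axis through the centroid using Ī + A·d² with d = y − 100.74:
  bottom plate: d = -86.738 mm → contributes +36 122 511 mm⁴
  web plate: d = 37.262 mm → contributes +16 699 181 mm⁴
  top plate: d = 155.26 mm → contributes +46 325 210 mm⁴
Total I = 99 146 902 mm⁴.
Radius of gyration: k = √(I/A) = √(99 146 902 / 9 760) = 100.79 mm.

k_x ≈ 101 mm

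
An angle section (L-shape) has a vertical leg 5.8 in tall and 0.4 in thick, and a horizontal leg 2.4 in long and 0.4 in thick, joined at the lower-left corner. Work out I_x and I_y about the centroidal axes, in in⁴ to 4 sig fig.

Break the section into simple shapes (no overlaps), measuring from the bottom-left corner of the bounding box.
Vertical leg: 0.4 × 5.8, A = 2.32 in², y = 2.9 in, Ī = 6.50373 in⁴.
Horizontal leg (remainder): 2 × 0.4, A = 0.8 in², y = 0.2 in, Ī = 0.0106667 in⁴.
Centroid: ȳ = ΣA·y / ΣA = 2.20769 in.
Transfer each piece to the centroidal x-axis using Ī + A·d² with d = y − 2.20769:
  vertical leg: d = 0.692308 in → contributes +7.61569 in⁴
  horizontal leg (remainder): d = -2.00769 in → contributes +3.23533 in⁴
Total I = 10.851 in⁴.
For the y-axis: x̄ = 0.507692 in.
Repeating about the centroidal y-axis gives I_y = 1.15422 in⁴.

I_x ≈ 10.85 in⁴, I_y ≈ 1.154 in⁴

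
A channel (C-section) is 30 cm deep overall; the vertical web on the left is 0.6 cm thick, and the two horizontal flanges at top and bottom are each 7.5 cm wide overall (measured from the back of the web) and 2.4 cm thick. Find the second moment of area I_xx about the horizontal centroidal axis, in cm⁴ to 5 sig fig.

I_xx ≈ 7673.3 cm⁴

Split into non-overlapping primitives; take the origin at the lower-left of the bounding box.
Web: 0.6 × 30, A = 18 cm², y = 15 cm, Ī = 1 350 cm⁴.
Top flange (beyond web): 6.9 × 2.4, A = 16.56 cm², y = 28.8 cm, Ī = 7.9488 cm⁴.
Bottom flange (beyond web): 6.9 × 2.4, A = 16.56 cm², y = 1.2 cm, Ī = 7.9488 cm⁴.
By symmetry the centroid is at mid-height, ȳ = 15 cm.
Transfer each piece to the horizontal centroidal axis using Ī + A·d² with d = y − 15:
  web: d = 0 cm → contributes +1 350 cm⁴
  top flange (beyond web): d = 13.8 cm → contributes +3161.635 cm⁴
  bottom flange (beyond web): d = -13.8 cm → contributes +3161.635 cm⁴
Total I = 7673.27 cm⁴.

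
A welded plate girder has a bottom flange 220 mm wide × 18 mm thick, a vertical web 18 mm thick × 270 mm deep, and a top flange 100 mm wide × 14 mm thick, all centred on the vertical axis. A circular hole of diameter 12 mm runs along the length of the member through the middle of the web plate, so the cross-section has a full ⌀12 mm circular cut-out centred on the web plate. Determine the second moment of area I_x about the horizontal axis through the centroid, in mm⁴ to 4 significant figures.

Break the section into simple shapes (no overlaps), measuring from the bottom-left corner of the bounding box.
Bottom plate: 220 × 18, A = 3 960 mm², y = 9 mm, Ī = 106 920 mm⁴.
Web plate: 18 × 270, A = 4 860 mm², y = 153 mm, Ī = 29 524 500 mm⁴.
Top plate: 100 × 14, A = 1 400 mm², y = 295 mm, Ī = 22866.7 mm⁴.
Hole (subtracted): ⌀12, A = 113.097 mm², y = 153 mm, Ī = 1017.88 mm⁴.
Centroid: ȳ = ΣA·y / ΣA = 116.249 mm.
Transfer each piece to the horizontal axis through the centroid using Ī + A·d² with d = y − 116.249:
  bottom plate: d = -107.249 mm → contributes +45 656 116 mm⁴
  web plate: d = 36.7511 mm → contributes +36 088 634 mm⁴
  top plate: d = 178.751 mm → contributes +44 755 615 mm⁴
  hole: d = 36.7511 mm → contributes −153 772 mm⁴
Total I = 126 346 593 mm⁴.

I_x ≈ 1.263 × 10⁸ mm⁴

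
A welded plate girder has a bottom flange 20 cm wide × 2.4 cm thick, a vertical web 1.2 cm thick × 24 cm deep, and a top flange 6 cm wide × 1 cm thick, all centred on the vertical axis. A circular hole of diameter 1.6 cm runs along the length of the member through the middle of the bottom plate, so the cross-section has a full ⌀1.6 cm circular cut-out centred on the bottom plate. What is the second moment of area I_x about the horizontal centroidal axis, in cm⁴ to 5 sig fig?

I_x ≈ 6852.3 cm⁴

Treat the section as a set of non-overlapping primitives; coordinates are from the bounding-box lower-left.
Bottom plate: 20 × 2.4, A = 48 cm², y = 1.2 cm, Ī = 23.04 cm⁴.
Web plate: 1.2 × 24, A = 28.8 cm², y = 14.4 cm, Ī = 1382.4 cm⁴.
Top plate: 6 × 1, A = 6 cm², y = 26.9 cm, Ī = 0.5 cm⁴.
Hole (subtracted): ⌀1.6, A = 2.010619 cm², y = 1.2 cm, Ī = 0.3216991 cm⁴.
Centroid: ȳ = ΣA·y / ΣA = 7.814236 cm.
Transfer each piece to the horizontal centroidal axis using Ī + A·d² with d = y − 7.814236:
  bottom plate: d = -6.614236 cm → contributes +2122.949 cm⁴
  web plate: d = 6.585764 cm → contributes +2631.522 cm⁴
  top plate: d = 19.08576 cm → contributes +2186.098 cm⁴
  hole: d = -6.614236 cm → contributes −88.2825 cm⁴
Total I = 6852.287 cm⁴.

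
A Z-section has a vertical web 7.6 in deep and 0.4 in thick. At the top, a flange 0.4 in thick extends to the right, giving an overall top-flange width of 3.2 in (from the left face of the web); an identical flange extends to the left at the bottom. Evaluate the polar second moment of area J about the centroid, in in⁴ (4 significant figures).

Split into non-overlapping primitives; take the origin at the lower-left of the bounding box.
Web: 0.4 × 7.6, A = 3.04 in², y = 3.8 in, Ī = 14.6325 in⁴.
Top flange (beyond web): 2.8 × 0.4, A = 1.12 in², y = 7.4 in, Ī = 0.0149333 in⁴.
Bottom flange (beyond web): 2.8 × 0.4, A = 1.12 in², y = 0.2 in, Ī = 0.0149333 in⁴.
Centroid: ȳ = ΣA·y / ΣA = 3.8 in.
Transfer each piece to the centroidal x-axis using Ī + A·d² with d = y − 3.8:
  web: d = 0 in → contributes +14.6325 in⁴
  top flange (beyond web): d = 3.6 in → contributes +14.5301 in⁴
  bottom flange (beyond web): d = -3.6 in → contributes +14.5301 in⁴
Total I = 43.6928 in⁴.
For the y-axis: x̄ = 3 in.
Repeating about the centroidal y-axis gives I_y = 7.2384 in⁴.
Polar second moment: J = I_x + I_y = 50.9312 in⁴.

J ≈ 50.93 in⁴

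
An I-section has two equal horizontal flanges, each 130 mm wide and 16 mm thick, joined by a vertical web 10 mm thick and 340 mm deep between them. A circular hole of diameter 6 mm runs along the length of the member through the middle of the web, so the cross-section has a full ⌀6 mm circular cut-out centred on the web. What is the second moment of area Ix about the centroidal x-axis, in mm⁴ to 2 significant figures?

Ix ≈ 1.6 × 10⁸ mm⁴

Treat the section as a set of non-overlapping primitives; coordinates are from the bounding-box lower-left.
Bottom flange: 130 × 16, A = 2 080 mm², y = 8 mm, Ī = 44 373 mm⁴.
Web: 10 × 340, A = 3 400 mm², y = 186 mm, Ī = 32 753 333 mm⁴.
Top flange: 130 × 16, A = 2 080 mm², y = 364 mm, Ī = 44 373 mm⁴.
Hole (subtracted): ⌀6, A = 28.27 mm², y = 186 mm, Ī = 63.62 mm⁴.
By symmetry the centroid is at mid-height, ȳ = 186 mm.
Transfer each piece to the centroidal x-axis using Ī + A·d² with d = y − 186:
  bottom flange: d = -178 mm → contributes +65 947 093 mm⁴
  web: d = 0 mm → contributes +32 753 333 mm⁴
  top flange: d = 178 mm → contributes +65 947 093 mm⁴
  hole: d = 0 mm → contributes −63.62 mm⁴
Total I = 164 647 456 mm⁴.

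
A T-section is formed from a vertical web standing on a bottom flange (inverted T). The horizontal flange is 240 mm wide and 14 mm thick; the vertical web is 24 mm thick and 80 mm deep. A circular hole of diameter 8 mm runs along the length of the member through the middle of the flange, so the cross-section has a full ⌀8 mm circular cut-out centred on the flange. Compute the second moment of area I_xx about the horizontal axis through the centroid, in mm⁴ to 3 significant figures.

I_xx ≈ 3.76 × 10⁶ mm⁴

Treat the section as a set of non-overlapping primitives; coordinates are from the bounding-box lower-left.
Flange: 240 × 14, A = 3 360 mm², y = 7 mm, Ī = 54 880 mm⁴.
Web: 24 × 80, A = 1 920 mm², y = 54 mm, Ī = 1 024 000 mm⁴.
Hole (subtracted): ⌀8, A = 50.265 mm², y = 7 mm, Ī = 201.06 mm⁴.
Centroid: ȳ = ΣA·y / ΣA = 24.255 mm.
Transfer each piece to the horizontal axis through the centroid using Ī + A·d² with d = y − 24.255:
  flange: d = -17.255 mm → contributes +1 055 290 mm⁴
  web: d = 29.745 mm → contributes +2 722 729 mm⁴
  hole: d = -17.255 mm → contributes −15 167 mm⁴
Total I = 3 762 852 mm⁴.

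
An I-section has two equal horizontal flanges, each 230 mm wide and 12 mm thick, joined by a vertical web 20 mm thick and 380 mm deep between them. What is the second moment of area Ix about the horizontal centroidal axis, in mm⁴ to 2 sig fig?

Ix ≈ 3.0 × 10⁸ mm⁴

Break the section into simple shapes (no overlaps), measuring from the bottom-left corner of the bounding box.
Bottom flange: 230 × 12, A = 2 760 mm², y = 6 mm, Ī = 33 120 mm⁴.
Web: 20 × 380, A = 7 600 mm², y = 202 mm, Ī = 91 453 333 mm⁴.
Top flange: 230 × 12, A = 2 760 mm², y = 398 mm, Ī = 33 120 mm⁴.
By symmetry the centroid is at mid-height, ȳ = 202 mm.
Transfer each piece to the horizontal centroidal axis using Ī + A·d² with d = y − 202:
  bottom flange: d = -196 mm → contributes +106 061 280 mm⁴
  web: d = 0 mm → contributes +91 453 333 mm⁴
  top flange: d = 196 mm → contributes +106 061 280 mm⁴
Total I = 303 575 893 mm⁴.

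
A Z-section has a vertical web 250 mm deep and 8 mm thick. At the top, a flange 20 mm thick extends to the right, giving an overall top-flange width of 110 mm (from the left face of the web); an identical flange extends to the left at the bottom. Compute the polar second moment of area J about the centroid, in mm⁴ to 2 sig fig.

J ≈ 8.0 × 10⁷ mm⁴

Split into non-overlapping primitives; take the origin at the lower-left of the bounding box.
Web: 8 × 250, A = 2 000 mm², y = 125 mm, Ī = 10 416 667 mm⁴.
Top flange (beyond web): 102 × 20, A = 2 040 mm², y = 240 mm, Ī = 68 000 mm⁴.
Bottom flange (beyond web): 102 × 20, A = 2 040 mm², y = 10 mm, Ī = 68 000 mm⁴.
Centroid: ȳ = ΣA·y / ΣA = 125 mm.
Transfer each piece to the centroidal x-axis using Ī + A·d² with d = y − 125:
  web: d = 0 mm → contributes +10 416 667 mm⁴
  top flange (beyond web): d = 115 mm → contributes +27 047 000 mm⁴
  bottom flange (beyond web): d = -115 mm → contributes +27 047 000 mm⁴
Total I = 64 510 667 mm⁴.
For the y-axis: x̄ = 106 mm.
Repeating about the centroidal y-axis gives I_y = 15 890 027 mm⁴.
Polar second moment: J = I_x + I_y = 80 400 693 mm⁴.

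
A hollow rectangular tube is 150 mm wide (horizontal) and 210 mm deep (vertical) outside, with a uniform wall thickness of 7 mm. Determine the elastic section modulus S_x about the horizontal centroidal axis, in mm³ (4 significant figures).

S_x ≈ 2.898 × 10⁵ mm³

Split into non-overlapping primitives; take the origin at the lower-left of the bounding box.
Outer rectangle: 150 × 210, A = 31 500 mm², y = 105 mm, Ī = 115 762 500 mm⁴.
Inner void (subtracted): 136 × 196, A = 26 656 mm², y = 105 mm, Ī = 85 334 741 mm⁴.
By symmetry the centroid is at mid-height, ȳ = 105 mm.
All pieces are centred on the horizontal centroidal axis, so I = ΣĪ (holes subtracted) = 30 427 759 mm⁴.
Extreme fibre distance c = 105 mm; S = I/c = 289 788 mm³.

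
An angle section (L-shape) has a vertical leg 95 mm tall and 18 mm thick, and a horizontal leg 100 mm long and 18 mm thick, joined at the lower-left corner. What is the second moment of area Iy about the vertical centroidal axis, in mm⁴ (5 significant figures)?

Split into non-overlapping primitives; take the origin at the lower-left of the bounding box.
Vertical leg: 18 × 95, A = 1 710 mm², x = 9 mm, Ī = 46 170 mm⁴.
Horizontal leg (remainder): 82 × 18, A = 1 476 mm², x = 59 mm, Ī = 827 052 mm⁴.
Centroid: x̄ = ΣA·x / ΣA = 32.16384 mm.
Transfer each piece to the vertical centroidal axis using Ī + A·d² with d = x − 32.16384:
  vertical leg: d = -23.16384 mm → contributes +963693.7 mm⁴
  horizontal leg (remainder): d = 26.83616 mm → contributes +1 890 037 mm⁴
Total I = 2 853 730 mm⁴.

Iy ≈ 2.8537 × 10⁶ mm⁴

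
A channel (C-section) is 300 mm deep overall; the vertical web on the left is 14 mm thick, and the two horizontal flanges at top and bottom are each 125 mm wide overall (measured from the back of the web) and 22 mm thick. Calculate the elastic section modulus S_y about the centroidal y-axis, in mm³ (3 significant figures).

S_y ≈ 1.65 × 10⁵ mm³

Break the section into simple shapes (no overlaps), measuring from the bottom-left corner of the bounding box.
Web: 14 × 300, A = 4 200 mm², x = 7 mm, Ī = 68 600 mm⁴.
Top flange (beyond web): 111 × 22, A = 2 442 mm², x = 69.5 mm, Ī = 2 507 324 mm⁴.
Bottom flange (beyond web): 111 × 22, A = 2 442 mm², x = 69.5 mm, Ī = 2 507 324 mm⁴.
Centroid: x̄ = ΣA·x / ΣA = 40.603 mm.
Transfer each piece to the centroidal y-axis using Ī + A·d² with d = x − 40.603:
  web: d = -33.603 mm → contributes +4 811 090 mm⁴
  top flange (beyond web): d = 28.897 mm → contributes +4 546 477 mm⁴
  bottom flange (beyond web): d = 28.897 mm → contributes +4 546 477 mm⁴
Total I = 13 904 045 mm⁴.
Extreme fibre distance c = 84.397 mm; S = I/c = 164 746 mm³.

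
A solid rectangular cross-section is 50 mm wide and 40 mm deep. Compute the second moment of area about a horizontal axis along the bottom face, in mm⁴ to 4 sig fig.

I_base ≈ 1.067 × 10⁶ mm⁴

The section: 50 × 40, A = 2 000 mm², y = 20 mm, Ī = 266 667 mm⁴.
Transfer it to a horizontal axis along the bottom face using Ī + A·d² with d = y − 0:
  the section: d = 20 mm → contributes +1 066 667 mm⁴
Total I = 1 066 667 mm⁴.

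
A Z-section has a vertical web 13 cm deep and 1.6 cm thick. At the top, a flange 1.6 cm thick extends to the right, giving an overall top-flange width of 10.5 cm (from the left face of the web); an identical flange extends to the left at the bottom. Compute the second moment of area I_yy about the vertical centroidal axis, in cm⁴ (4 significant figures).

I_yy ≈ 977.4 cm⁴

Split into non-overlapping primitives; take the origin at the lower-left of the bounding box.
Web: 1.6 × 13, A = 20.8 cm², x = 9.7 cm, Ī = 4.43733 cm⁴.
Top flange (beyond web): 8.9 × 1.6, A = 14.24 cm², x = 14.95 cm, Ī = 93.9959 cm⁴.
Bottom flange (beyond web): 8.9 × 1.6, A = 14.24 cm², x = 4.45 cm, Ī = 93.9959 cm⁴.
Centroid: x̄ = ΣA·x / ΣA = 9.7 cm.
Transfer each piece to the vertical centroidal axis using Ī + A·d² with d = x − 9.7:
  web: d = 0 cm → contributes +4.43733 cm⁴
  top flange (beyond web): d = 5.25 cm → contributes +486.486 cm⁴
  bottom flange (beyond web): d = -5.25 cm → contributes +486.486 cm⁴
Total I = 977.409 cm⁴.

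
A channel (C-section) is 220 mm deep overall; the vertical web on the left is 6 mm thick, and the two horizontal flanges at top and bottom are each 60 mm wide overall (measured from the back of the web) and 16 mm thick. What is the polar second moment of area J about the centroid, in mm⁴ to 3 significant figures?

Decompose the section into non-overlapping parts with the origin at the bottom-left of its bounding rectangle.
Web: 6 × 220, A = 1 320 mm², y = 110 mm, Ī = 5 324 000 mm⁴.
Top flange (beyond web): 54 × 16, A = 864 mm², y = 212 mm, Ī = 18 432 mm⁴.
Bottom flange (beyond web): 54 × 16, A = 864 mm², y = 8 mm, Ī = 18 432 mm⁴.
By symmetry the centroid is at mid-height, ȳ = 110 mm.
Transfer each piece to the centroidal x-axis using Ī + A·d² with d = y − 110:
  web: d = 0 mm → contributes +5 324 000 mm⁴
  top flange (beyond web): d = 102 mm → contributes +9 007 488 mm⁴
  bottom flange (beyond web): d = -102 mm → contributes +9 007 488 mm⁴
Total I = 23 338 976 mm⁴.
For the y-axis: x̄ = 20.008 mm.
Repeating about the centroidal y-axis gives I_y = 1 097 376 mm⁴.
Polar second moment: J = I_x + I_y = 24 436 352 mm⁴.

J ≈ 2.44 × 10⁷ mm⁴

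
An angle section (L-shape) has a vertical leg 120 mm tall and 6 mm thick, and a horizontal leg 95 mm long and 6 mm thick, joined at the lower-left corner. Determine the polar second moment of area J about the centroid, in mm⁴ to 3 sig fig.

J ≈ 2.91 × 10⁶ mm⁴

Break the section into simple shapes (no overlaps), measuring from the bottom-left corner of the bounding box.
Vertical leg: 6 × 120, A = 720 mm², y = 60 mm, Ī = 864 000 mm⁴.
Horizontal leg (remainder): 89 × 6, A = 534 mm², y = 3 mm, Ī = 1 602 mm⁴.
Centroid: ȳ = ΣA·y / ΣA = 35.727 mm.
Transfer each piece to the centroidal x-axis using Ī + A·d² with d = y − 35.727:
  vertical leg: d = 24.273 mm → contributes +1 288 199 mm⁴
  horizontal leg (remainder): d = -32.727 mm → contributes +573 556 mm⁴
Total I = 1 861 755 mm⁴.
For the y-axis: x̄ = 23.227 mm.
Repeating about the centroidal y-axis gives I_y = 1 046 417 mm⁴.
Polar second moment: J = I_x + I_y = 2 908 172 mm⁴.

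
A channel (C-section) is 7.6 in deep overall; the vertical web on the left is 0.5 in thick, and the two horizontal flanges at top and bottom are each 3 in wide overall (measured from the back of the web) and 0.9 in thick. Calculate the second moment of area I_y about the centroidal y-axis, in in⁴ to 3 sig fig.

I_y ≈ 7.06 in⁴

Decompose the section into non-overlapping parts with the origin at the bottom-left of its bounding rectangle.
Web: 0.5 × 7.6, A = 3.8 in², x = 0.25 in, Ī = 0.079167 in⁴.
Top flange (beyond web): 2.5 × 0.9, A = 2.25 in², x = 1.75 in, Ī = 1.1719 in⁴.
Bottom flange (beyond web): 2.5 × 0.9, A = 2.25 in², x = 1.75 in, Ī = 1.1719 in⁴.
Centroid: x̄ = ΣA·x / ΣA = 1.0633 in.
Transfer each piece to the centroidal y-axis using Ī + A·d² with d = x − 1.0633:
  web: d = -0.81325 in → contributes +2.5924 in⁴
  top flange (beyond web): d = 0.68675 in → contributes +2.233 in⁴
  bottom flange (beyond web): d = 0.68675 in → contributes +2.233 in⁴
Total I = 7.0585 in⁴.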